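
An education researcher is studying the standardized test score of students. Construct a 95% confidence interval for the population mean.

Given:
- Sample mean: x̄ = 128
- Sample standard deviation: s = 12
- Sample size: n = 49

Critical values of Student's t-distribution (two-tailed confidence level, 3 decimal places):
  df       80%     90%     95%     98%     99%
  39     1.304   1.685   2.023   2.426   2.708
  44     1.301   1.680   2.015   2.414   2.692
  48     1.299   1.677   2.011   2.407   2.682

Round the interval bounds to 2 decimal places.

The population standard deviation σ is unknown (only the sample standard deviation s is given), so use a t-interval with df = n - 1 = 49 - 1 = 48.

For 95% confidence with df = 48, t* = 2.011 (from t-table)

Standard error: SE = s/√n = 12/√49 = 1.714286

Margin of error: E = t* × SE = 2.011 × 1.714286 = 3.4474

T-interval: x̄ ± E = 128 ± 3.4474 = (124.5526, 131.4474)

Rounded to 2 decimal places:

(124.55, 131.45)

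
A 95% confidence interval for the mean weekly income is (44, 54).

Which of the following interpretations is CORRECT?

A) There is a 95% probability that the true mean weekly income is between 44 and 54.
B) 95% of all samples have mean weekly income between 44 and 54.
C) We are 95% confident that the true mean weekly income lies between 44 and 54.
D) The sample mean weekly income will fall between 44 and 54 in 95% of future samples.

A confidence interval represents our confidence in the procedure, not a probability statement about the parameter.

Key concept: If we repeated this sampling process many times and computed a 95% CI each time, about 95% of those intervals would contain the true population parameter.

For this specific interval (44, 54):
- Midpoint (point estimate): 49
- Margin of error: 5

The correct interpretation is the one stating confidence that the true parameter lies in the interval — option C.

C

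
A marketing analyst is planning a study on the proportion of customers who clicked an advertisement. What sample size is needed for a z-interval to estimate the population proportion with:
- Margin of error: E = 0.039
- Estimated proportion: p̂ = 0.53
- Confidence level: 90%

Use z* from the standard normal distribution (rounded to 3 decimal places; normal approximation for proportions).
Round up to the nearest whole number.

Using z* for proportion z-interval (normal approximation).

For 90% confidence, z* = 1.645 (from standard normal table)

Sample size formula for proportion z-interval: n = z*²p̂(1-p̂)/E²

n = 1.645² × 0.53 × 0.47 / 0.039²
  = 2.706025 × 0.2491 / 0.001521
  = 443.1761

Round up to the nearest whole number: n = 444

444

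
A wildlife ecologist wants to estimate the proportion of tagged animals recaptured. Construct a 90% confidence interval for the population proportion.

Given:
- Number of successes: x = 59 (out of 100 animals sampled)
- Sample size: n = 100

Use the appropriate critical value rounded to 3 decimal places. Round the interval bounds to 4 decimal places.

Sample proportion: p̂ = 59/100 = 0.590000

Check conditions for normal approximation:
  np̂ = 59 ≥ 10 ✓
  n(1-p̂) = 41 ≥ 10 ✓

The sample is large enough, so use a z-interval (normal approximation) for the proportion.

For 90% confidence, z* = 1.645 (from standard normal table)

Standard error: SE = √(p̂(1-p̂)/n) = √(0.590000×0.410000/100) = 0.04918333

Margin of error: E = z* × SE = 1.645 × 0.04918333 = 0.080907

Z-interval: p̂ ± E = 0.590000 ± 0.080907 = (0.509093, 0.670907)

Rounded to 4 decimal places:

(0.5091, 0.6709)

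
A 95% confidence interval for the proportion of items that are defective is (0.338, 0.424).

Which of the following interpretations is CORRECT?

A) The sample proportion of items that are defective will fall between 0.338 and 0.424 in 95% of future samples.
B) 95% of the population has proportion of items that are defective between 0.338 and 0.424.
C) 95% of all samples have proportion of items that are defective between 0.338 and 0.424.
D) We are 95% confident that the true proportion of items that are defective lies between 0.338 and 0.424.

A confidence interval represents our confidence in the procedure, not a probability statement about the parameter.

Key concept: If we repeated this sampling process many times and computed a 95% CI each time, about 95% of those intervals would contain the true population parameter.

For this specific interval (0.338, 0.424):
- Midpoint (point estimate): 0.381
- Margin of error: 0.043

The correct interpretation is the one stating confidence that the true parameter lies in the interval — option D.

D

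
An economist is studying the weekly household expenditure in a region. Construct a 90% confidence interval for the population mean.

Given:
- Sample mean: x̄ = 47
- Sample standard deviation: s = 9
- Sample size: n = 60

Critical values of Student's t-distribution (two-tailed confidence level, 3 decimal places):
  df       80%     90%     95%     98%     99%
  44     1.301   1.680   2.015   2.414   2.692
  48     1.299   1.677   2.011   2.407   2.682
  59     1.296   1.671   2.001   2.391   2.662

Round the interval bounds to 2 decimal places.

The population standard deviation σ is unknown (only the sample standard deviation s is given), so use a t-interval with df = n - 1 = 60 - 1 = 59.

For 90% confidence with df = 59, t* = 1.671 (from t-table)

Standard error: SE = s/√n = 9/√60 = 1.161895

Margin of error: E = t* × SE = 1.671 × 1.161895 = 1.9415

T-interval: x̄ ± E = 47 ± 1.9415 = (45.0585, 48.9415)

Rounded to 2 decimal places:

(45.06, 48.94)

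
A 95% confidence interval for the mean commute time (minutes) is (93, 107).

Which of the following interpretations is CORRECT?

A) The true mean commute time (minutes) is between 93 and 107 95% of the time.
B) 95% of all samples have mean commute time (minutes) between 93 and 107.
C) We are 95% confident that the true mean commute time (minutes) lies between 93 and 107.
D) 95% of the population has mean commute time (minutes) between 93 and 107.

A confidence interval represents our confidence in the procedure, not a probability statement about the parameter.

Key concept: If we repeated this sampling process many times and computed a 95% CI each time, about 95% of those intervals would contain the true population parameter.

For this specific interval (93, 107):
- Midpoint (point estimate): 100
- Margin of error: 7

The correct interpretation is the one stating confidence that the true parameter lies in the interval — option C.

C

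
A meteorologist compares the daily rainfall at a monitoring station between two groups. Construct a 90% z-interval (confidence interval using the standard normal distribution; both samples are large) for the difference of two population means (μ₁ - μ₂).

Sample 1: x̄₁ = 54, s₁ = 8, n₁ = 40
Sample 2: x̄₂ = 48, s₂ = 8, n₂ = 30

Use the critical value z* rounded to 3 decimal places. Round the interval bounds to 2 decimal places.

Both samples are large (n₁ = 40 ≥ 30, n₂ = 30 ≥ 30), so a z-interval for the difference of means applies.

Point estimate: x̄₁ - x̄₂ = 54 - 48 = 6

Standard error: SE = √(s₁²/n₁ + s₂²/n₂)
= √(8²/40 + 8²/30)
= √(1.600000 + 2.133333)
= 1.932184

For 90% confidence, z* = 1.645 (from standard normal table)
Margin of error: E = z* × SE = 1.645 × 1.932184 = 3.1784

Z-interval: (x̄₁ - x̄₂) ± E = 6 ± 3.1784 = (2.8216, 9.1784)

Rounded to 2 decimal places:

(2.82, 9.18)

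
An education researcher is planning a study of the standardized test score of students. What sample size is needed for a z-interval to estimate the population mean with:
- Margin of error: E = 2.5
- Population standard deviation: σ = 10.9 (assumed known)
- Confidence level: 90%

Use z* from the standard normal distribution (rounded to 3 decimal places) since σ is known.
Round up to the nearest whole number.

Using z* since population σ is known (z-interval formula).

For 90% confidence, z* = 1.645 (from standard normal table)

Sample size formula for z-interval: n = (z*σ/E)²

n = (1.645 × 10.9 / 2.5)²
  = (7.172200)²
  = 51.4405

Round up to the nearest whole number: n = 52

52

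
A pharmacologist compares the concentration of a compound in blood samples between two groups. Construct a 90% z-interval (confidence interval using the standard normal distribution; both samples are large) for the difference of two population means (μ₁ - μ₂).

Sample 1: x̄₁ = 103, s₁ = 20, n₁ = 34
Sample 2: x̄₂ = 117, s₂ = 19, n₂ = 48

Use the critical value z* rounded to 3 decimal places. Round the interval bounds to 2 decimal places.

Both samples are large (n₁ = 34 ≥ 30, n₂ = 48 ≥ 30), so a z-interval for the difference of means applies.

Point estimate: x̄₁ - x̄₂ = 103 - 117 = -14

Standard error: SE = √(s₁²/n₁ + s₂²/n₂)
= √(20²/34 + 19²/48)
= √(11.764706 + 7.520833)
= 4.391530

For 90% confidence, z* = 1.645 (from standard normal table)
Margin of error: E = z* × SE = 1.645 × 4.391530 = 7.2241

Z-interval: (x̄₁ - x̄₂) ± E = -14 ± 7.2241 = (-21.2241, -6.7759)

Rounded to 2 decimal places:

(-21.22, -6.78)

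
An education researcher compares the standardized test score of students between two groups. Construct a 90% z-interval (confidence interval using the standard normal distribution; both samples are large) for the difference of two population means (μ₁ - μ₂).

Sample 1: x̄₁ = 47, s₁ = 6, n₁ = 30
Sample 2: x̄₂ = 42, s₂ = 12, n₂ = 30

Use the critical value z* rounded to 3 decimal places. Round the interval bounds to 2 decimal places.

Both samples are large (n₁ = 30 ≥ 30, n₂ = 30 ≥ 30), so a z-interval for the difference of means applies.

Point estimate: x̄₁ - x̄₂ = 47 - 42 = 5

Standard error: SE = √(s₁²/n₁ + s₂²/n₂)
= √(6²/30 + 12²/30)
= √(1.200000 + 4.800000)
= 2.449490

For 90% confidence, z* = 1.645 (from standard normal table)
Margin of error: E = z* × SE = 1.645 × 2.449490 = 4.0294

Z-interval: (x̄₁ - x̄₂) ± E = 5 ± 4.0294 = (0.9706, 9.0294)

Rounded to 2 decimal places:

(0.97, 9.03)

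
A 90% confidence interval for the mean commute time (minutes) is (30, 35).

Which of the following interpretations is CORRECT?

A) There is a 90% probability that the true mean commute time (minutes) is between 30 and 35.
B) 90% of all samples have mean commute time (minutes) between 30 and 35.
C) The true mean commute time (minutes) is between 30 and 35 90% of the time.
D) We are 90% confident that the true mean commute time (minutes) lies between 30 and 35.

A confidence interval represents our confidence in the procedure, not a probability statement about the parameter.

Key concept: If we repeated this sampling process many times and computed a 90% CI each time, about 90% of those intervals would contain the true population parameter.

For this specific interval (30, 35):
- Midpoint (point estimate): 32.5
- Margin of error: 2.5

The correct interpretation is the one stating confidence that the true parameter lies in the interval — option D.

D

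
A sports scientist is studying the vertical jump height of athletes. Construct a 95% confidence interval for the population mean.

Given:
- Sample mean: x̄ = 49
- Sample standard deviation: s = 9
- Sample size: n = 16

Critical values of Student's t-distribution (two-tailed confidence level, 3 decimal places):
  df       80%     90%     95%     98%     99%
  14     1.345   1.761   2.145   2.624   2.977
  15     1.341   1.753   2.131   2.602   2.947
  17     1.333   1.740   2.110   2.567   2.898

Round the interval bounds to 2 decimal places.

The population standard deviation σ is unknown (only the sample standard deviation s is given), so use a t-interval with df = n - 1 = 16 - 1 = 15.

For 95% confidence with df = 15, t* = 2.131 (from t-table)

Standard error: SE = s/√n = 9/√16 = 2.250000

Margin of error: E = t* × SE = 2.131 × 2.250000 = 4.7947

T-interval: x̄ ± E = 49 ± 4.7947 = (44.2052, 53.7948)

Rounded to 2 decimal places:

(44.21, 53.79)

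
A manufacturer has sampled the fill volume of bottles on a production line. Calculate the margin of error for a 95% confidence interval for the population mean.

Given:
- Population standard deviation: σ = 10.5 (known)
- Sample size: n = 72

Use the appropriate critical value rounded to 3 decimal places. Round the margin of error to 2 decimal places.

The population standard deviation σ is known, so use the z-interval margin of error formula.

For 95% confidence, z* = 1.96 (from standard normal table)

Margin of error formula for z-interval: E = z* × σ/√n

E = 1.96 × 10.5/√72
  = 1.96 × 1.237437
  = 2.4254

Rounded to 2 decimal places:

2.43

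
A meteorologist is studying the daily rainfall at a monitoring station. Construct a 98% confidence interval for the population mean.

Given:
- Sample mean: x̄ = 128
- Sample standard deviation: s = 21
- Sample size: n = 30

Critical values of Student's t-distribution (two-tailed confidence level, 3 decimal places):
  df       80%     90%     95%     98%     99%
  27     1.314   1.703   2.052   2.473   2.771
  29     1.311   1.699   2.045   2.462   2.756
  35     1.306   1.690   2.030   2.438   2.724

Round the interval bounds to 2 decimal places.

The population standard deviation σ is unknown (only the sample standard deviation s is given), so use a t-interval with df = n - 1 = 30 - 1 = 29.

For 98% confidence with df = 29, t* = 2.462 (from t-table)

Standard error: SE = s/√n = 21/√30 = 3.834058

Margin of error: E = t* × SE = 2.462 × 3.834058 = 9.4395

T-interval: x̄ ± E = 128 ± 9.4395 = (118.5605, 137.4395)

Rounded to 2 decimal places:

(118.56, 137.44)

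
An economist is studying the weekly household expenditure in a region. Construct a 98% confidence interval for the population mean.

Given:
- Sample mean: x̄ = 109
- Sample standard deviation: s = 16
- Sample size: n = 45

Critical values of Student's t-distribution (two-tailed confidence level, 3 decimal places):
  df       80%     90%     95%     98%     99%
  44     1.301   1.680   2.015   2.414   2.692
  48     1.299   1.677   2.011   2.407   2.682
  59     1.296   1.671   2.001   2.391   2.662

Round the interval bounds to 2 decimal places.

The population standard deviation σ is unknown (only the sample standard deviation s is given), so use a t-interval with df = n - 1 = 45 - 1 = 44.

For 98% confidence with df = 44, t* = 2.414 (from t-table)

Standard error: SE = s/√n = 16/√45 = 2.385139

Margin of error: E = t* × SE = 2.414 × 2.385139 = 5.7577

T-interval: x̄ ± E = 109 ± 5.7577 = (103.2423, 114.7577)

Rounded to 2 decimal places:

(103.24, 114.76)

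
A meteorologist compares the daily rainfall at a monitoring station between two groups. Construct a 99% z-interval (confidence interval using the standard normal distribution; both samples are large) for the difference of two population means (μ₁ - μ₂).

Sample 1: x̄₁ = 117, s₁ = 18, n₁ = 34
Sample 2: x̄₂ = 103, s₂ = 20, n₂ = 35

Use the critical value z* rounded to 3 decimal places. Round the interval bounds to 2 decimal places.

Both samples are large (n₁ = 34 ≥ 30, n₂ = 35 ≥ 30), so a z-interval for the difference of means applies.

Point estimate: x̄₁ - x̄₂ = 117 - 103 = 14

Standard error: SE = √(s₁²/n₁ + s₂²/n₂)
= √(18²/34 + 20²/35)
= √(9.529412 + 11.428571)
= 4.577989

For 99% confidence, z* = 2.576 (from standard normal table)
Margin of error: E = z* × SE = 2.576 × 4.577989 = 11.7929

Z-interval: (x̄₁ - x̄₂) ± E = 14 ± 11.7929 = (2.2071, 25.7929)

Rounded to 2 decimal places:

(2.21, 25.79)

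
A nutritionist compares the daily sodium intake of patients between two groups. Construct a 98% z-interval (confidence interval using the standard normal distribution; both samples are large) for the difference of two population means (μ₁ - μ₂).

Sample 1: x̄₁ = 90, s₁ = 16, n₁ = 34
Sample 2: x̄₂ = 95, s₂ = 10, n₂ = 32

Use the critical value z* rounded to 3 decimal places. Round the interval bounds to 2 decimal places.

Both samples are large (n₁ = 34 ≥ 30, n₂ = 32 ≥ 30), so a z-interval for the difference of means applies.

Point estimate: x̄₁ - x̄₂ = 90 - 95 = -5

Standard error: SE = √(s₁²/n₁ + s₂²/n₂)
= √(16²/34 + 10²/32)
= √(7.529412 + 3.125000)
= 3.264110

For 98% confidence, z* = 2.326 (from standard normal table)
Margin of error: E = z* × SE = 2.326 × 3.264110 = 7.5923

Z-interval: (x̄₁ - x̄₂) ± E = -5 ± 7.5923 = (-12.5923, 2.5923)

Rounded to 2 decimal places:

(-12.59, 2.59)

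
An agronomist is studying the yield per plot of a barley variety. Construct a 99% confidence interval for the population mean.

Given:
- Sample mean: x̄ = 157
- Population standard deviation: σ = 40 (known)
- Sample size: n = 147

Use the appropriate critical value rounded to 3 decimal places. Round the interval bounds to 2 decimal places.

The population standard deviation σ is known, so use a z-interval (standard normal critical value).

For 99% confidence, z* = 2.576 (from standard normal table)

Standard error: SE = σ/√n = 40/√147 = 3.299144

Margin of error: E = z* × SE = 2.576 × 3.299144 = 8.4986

Z-interval: x̄ ± E = 157 ± 8.4986 = (148.5014, 165.4986)

Rounded to 2 decimal places:

(148.50, 165.50)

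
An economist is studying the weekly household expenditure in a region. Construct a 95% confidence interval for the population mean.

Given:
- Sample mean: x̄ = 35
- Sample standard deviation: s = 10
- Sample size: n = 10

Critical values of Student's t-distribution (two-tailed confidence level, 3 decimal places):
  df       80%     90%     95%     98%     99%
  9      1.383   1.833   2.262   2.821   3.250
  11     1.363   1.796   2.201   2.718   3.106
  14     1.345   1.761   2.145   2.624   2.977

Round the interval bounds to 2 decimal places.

The population standard deviation σ is unknown (only the sample standard deviation s is given), so use a t-interval with df = n - 1 = 10 - 1 = 9.

For 95% confidence with df = 9, t* = 2.262 (from t-table)

Standard error: SE = s/√n = 10/√10 = 3.162278

Margin of error: E = t* × SE = 2.262 × 3.162278 = 7.1531

T-interval: x̄ ± E = 35 ± 7.1531 = (27.8469, 42.1531)

Rounded to 2 decimal places:

(27.85, 42.15)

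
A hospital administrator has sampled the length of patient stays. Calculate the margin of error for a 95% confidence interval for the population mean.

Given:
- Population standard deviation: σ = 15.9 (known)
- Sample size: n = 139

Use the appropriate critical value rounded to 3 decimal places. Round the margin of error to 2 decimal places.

The population standard deviation σ is known, so use the z-interval margin of error formula.

For 95% confidence, z* = 1.96 (from standard normal table)

Margin of error formula for z-interval: E = z* × σ/√n

E = 1.96 × 15.9/√139
  = 1.96 × 1.348620
  = 2.6433

Rounded to 2 decimal places:

2.64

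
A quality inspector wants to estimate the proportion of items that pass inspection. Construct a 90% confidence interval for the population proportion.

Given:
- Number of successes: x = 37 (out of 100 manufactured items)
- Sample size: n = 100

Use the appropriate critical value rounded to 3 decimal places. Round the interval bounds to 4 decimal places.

Sample proportion: p̂ = 37/100 = 0.370000

Check conditions for normal approximation:
  np̂ = 37 ≥ 10 ✓
  n(1-p̂) = 63 ≥ 10 ✓

The sample is large enough, so use a z-interval (normal approximation) for the proportion.

For 90% confidence, z* = 1.645 (from standard normal table)

Standard error: SE = √(p̂(1-p̂)/n) = √(0.370000×0.630000/100) = 0.04828043

Margin of error: E = z* × SE = 1.645 × 0.04828043 = 0.079421

Z-interval: p̂ ± E = 0.370000 ± 0.079421 = (0.290579, 0.449421)

Rounded to 4 decimal places:

(0.2906, 0.4494)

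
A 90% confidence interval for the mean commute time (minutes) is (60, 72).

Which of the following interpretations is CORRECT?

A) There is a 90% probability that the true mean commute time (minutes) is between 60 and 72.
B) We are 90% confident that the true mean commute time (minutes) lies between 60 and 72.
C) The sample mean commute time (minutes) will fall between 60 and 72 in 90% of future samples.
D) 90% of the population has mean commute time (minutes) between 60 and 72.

A confidence interval represents our confidence in the procedure, not a probability statement about the parameter.

Key concept: If we repeated this sampling process many times and computed a 90% CI each time, about 90% of those intervals would contain the true population parameter.

For this specific interval (60, 72):
- Midpoint (point estimate): 66
- Margin of error: 6

The correct interpretation is the one stating confidence that the true parameter lies in the interval — option B.

B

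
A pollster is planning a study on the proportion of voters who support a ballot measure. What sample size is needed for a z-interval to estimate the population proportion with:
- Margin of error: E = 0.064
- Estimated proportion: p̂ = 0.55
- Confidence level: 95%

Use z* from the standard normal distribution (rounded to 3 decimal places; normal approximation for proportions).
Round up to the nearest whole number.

Using z* for proportion z-interval (normal approximation).

For 95% confidence, z* = 1.96 (from standard normal table)

Sample size formula for proportion z-interval: n = z*²p̂(1-p̂)/E²

n = 1.96² × 0.55 × 0.45 / 0.064²
  = 3.8416 × 0.2475 / 0.004096
  = 232.1279

Round up to the nearest whole number: n = 233

233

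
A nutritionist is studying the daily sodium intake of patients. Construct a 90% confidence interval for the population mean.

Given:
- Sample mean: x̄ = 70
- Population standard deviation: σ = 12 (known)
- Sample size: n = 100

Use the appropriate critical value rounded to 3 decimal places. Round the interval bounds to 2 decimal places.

The population standard deviation σ is known, so use a z-interval (standard normal critical value).

For 90% confidence, z* = 1.645 (from standard normal table)

Standard error: SE = σ/√n = 12/√100 = 1.200000

Margin of error: E = z* × SE = 1.645 × 1.200000 = 1.9740

Z-interval: x̄ ± E = 70 ± 1.9740 = (68.0260, 71.9740)

Rounded to 2 decimal places:

(68.03, 71.97)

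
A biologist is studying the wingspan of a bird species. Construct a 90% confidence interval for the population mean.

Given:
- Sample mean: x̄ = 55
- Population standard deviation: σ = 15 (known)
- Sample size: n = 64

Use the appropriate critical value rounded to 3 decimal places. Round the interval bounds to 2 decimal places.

The population standard deviation σ is known, so use a z-interval (standard normal critical value).

For 90% confidence, z* = 1.645 (from standard normal table)

Standard error: SE = σ/√n = 15/√64 = 1.875000

Margin of error: E = z* × SE = 1.645 × 1.875000 = 3.0844

Z-interval: x̄ ± E = 55 ± 3.0844 = (51.9156, 58.0844)

Rounded to 2 decimal places:

(51.92, 58.08)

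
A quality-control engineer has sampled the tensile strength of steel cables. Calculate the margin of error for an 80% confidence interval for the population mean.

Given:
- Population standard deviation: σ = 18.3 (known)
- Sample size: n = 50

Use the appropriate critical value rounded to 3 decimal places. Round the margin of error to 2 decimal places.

The population standard deviation σ is known, so use the z-interval margin of error formula.

For 80% confidence, z* = 1.282 (from standard normal table)

Margin of error formula for z-interval: E = z* × σ/√n

E = 1.282 × 18.3/√50
  = 1.282 × 2.588011
  = 3.3178

Rounded to 2 decimal places:

3.32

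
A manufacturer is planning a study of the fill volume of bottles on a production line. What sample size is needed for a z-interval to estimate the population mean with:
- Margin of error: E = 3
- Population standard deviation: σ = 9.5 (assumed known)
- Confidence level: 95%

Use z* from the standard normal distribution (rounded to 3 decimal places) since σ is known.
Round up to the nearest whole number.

Using z* since population σ is known (z-interval formula).

For 95% confidence, z* = 1.96 (from standard normal table)

Sample size formula for z-interval: n = (z*σ/E)²

n = (1.96 × 9.5 / 3)²
  = (6.206667)²
  = 38.5227

Round up to the nearest whole number: n = 39

39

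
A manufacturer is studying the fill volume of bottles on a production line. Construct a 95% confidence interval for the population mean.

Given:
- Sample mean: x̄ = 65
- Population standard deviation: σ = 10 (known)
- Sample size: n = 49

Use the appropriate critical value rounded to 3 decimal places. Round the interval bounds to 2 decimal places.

The population standard deviation σ is known, so use a z-interval (standard normal critical value).

For 95% confidence, z* = 1.96 (from standard normal table)

Standard error: SE = σ/√n = 10/√49 = 1.428571

Margin of error: E = z* × SE = 1.96 × 1.428571 = 2.8000

Z-interval: x̄ ± E = 65 ± 2.8000 = (62.2000, 67.8000)

Rounded to 2 decimal places:

(62.20, 67.80)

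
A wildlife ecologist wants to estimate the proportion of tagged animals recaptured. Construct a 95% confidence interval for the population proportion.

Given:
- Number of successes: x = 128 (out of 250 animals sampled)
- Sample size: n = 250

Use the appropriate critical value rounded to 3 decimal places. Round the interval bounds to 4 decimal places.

Sample proportion: p̂ = 128/250 = 0.512000

Check conditions for normal approximation:
  np̂ = 128 ≥ 10 ✓
  n(1-p̂) = 122 ≥ 10 ✓

The sample is large enough, so use a z-interval (normal approximation) for the proportion.

For 95% confidence, z* = 1.96 (from standard normal table)

Standard error: SE = √(p̂(1-p̂)/n) = √(0.512000×0.488000/250) = 0.03161367

Margin of error: E = z* × SE = 1.96 × 0.03161367 = 0.061963

Z-interval: p̂ ± E = 0.512000 ± 0.061963 = (0.450037, 0.573963)

Rounded to 4 decimal places:

(0.4500, 0.5740)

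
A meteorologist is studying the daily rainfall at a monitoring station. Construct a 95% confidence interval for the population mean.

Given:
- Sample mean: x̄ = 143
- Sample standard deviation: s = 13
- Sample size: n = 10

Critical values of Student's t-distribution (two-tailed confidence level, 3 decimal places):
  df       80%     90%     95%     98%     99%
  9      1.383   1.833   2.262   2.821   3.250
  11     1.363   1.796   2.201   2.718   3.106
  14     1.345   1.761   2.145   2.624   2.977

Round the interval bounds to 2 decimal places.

The population standard deviation σ is unknown (only the sample standard deviation s is given), so use a t-interval with df = n - 1 = 10 - 1 = 9.

For 95% confidence with df = 9, t* = 2.262 (from t-table)

Standard error: SE = s/√n = 13/√10 = 4.110961

Margin of error: E = t* × SE = 2.262 × 4.110961 = 9.2990

T-interval: x̄ ± E = 143 ± 9.2990 = (133.7010, 152.2990)

Rounded to 2 decimal places:

(133.70, 152.30)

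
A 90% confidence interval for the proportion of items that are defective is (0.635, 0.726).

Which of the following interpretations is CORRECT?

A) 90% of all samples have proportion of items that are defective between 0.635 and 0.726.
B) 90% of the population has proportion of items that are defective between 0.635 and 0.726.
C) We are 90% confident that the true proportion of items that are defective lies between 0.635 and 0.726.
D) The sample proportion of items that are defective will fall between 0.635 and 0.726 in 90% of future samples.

A confidence interval represents our confidence in the procedure, not a probability statement about the parameter.

Key concept: If we repeated this sampling process many times and computed a 90% CI each time, about 90% of those intervals would contain the true population parameter.

For this specific interval (0.635, 0.726):
- Midpoint (point estimate): 0.6805
- Margin of error: 0.0455

The correct interpretation is the one stating confidence that the true parameter lies in the interval — option C.

C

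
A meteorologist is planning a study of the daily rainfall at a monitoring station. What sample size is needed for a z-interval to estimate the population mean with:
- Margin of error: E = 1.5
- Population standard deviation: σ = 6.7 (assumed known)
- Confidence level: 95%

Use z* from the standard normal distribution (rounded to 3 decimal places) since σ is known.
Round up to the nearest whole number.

Using z* since population σ is known (z-interval formula).

For 95% confidence, z* = 1.96 (from standard normal table)

Sample size formula for z-interval: n = (z*σ/E)²

n = (1.96 × 6.7 / 1.5)²
  = (8.754667)²
  = 76.6442

Round up to the nearest whole number: n = 77

77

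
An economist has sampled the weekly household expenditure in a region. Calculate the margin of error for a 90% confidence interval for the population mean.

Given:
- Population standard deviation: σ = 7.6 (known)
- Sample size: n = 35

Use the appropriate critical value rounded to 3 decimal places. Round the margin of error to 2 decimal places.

The population standard deviation σ is known, so use the z-interval margin of error formula.

For 90% confidence, z* = 1.645 (from standard normal table)

Margin of error formula for z-interval: E = z* × σ/√n

E = 1.645 × 7.6/√35
  = 1.645 × 1.284634
  = 2.1132

Rounded to 2 decimal places:

2.11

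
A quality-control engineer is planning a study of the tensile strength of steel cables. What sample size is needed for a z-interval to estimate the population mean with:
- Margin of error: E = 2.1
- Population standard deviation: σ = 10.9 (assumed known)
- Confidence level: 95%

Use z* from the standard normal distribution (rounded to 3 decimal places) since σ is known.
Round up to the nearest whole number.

Using z* since population σ is known (z-interval formula).

For 95% confidence, z* = 1.96 (from standard normal table)

Sample size formula for z-interval: n = (z*σ/E)²

n = (1.96 × 10.9 / 2.1)²
  = (10.173333)²
  = 103.4967

Round up to the nearest whole number: n = 104

104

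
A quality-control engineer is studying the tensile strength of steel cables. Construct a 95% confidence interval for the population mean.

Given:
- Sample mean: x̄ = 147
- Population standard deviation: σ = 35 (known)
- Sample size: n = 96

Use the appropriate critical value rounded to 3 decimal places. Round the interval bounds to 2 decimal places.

The population standard deviation σ is known, so use a z-interval (standard normal critical value).

For 95% confidence, z* = 1.96 (from standard normal table)

Standard error: SE = σ/√n = 35/√96 = 3.572173

Margin of error: E = z* × SE = 1.96 × 3.572173 = 7.0015

Z-interval: x̄ ± E = 147 ± 7.0015 = (139.9985, 154.0015)

Rounded to 2 decimal places:

(140.00, 154.00)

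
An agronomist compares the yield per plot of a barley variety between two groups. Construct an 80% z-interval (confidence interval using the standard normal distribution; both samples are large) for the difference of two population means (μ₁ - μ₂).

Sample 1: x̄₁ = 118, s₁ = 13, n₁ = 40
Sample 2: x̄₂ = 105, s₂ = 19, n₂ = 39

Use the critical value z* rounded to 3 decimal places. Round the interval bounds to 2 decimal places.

Both samples are large (n₁ = 40 ≥ 30, n₂ = 39 ≥ 30), so a z-interval for the difference of means applies.

Point estimate: x̄₁ - x̄₂ = 118 - 105 = 13

Standard error: SE = √(s₁²/n₁ + s₂²/n₂)
= √(13²/40 + 19²/39)
= √(4.225000 + 9.256410)
= 3.671704

For 80% confidence, z* = 1.282 (from standard normal table)
Margin of error: E = z* × SE = 1.282 × 3.671704 = 4.7071

Z-interval: (x̄₁ - x̄₂) ± E = 13 ± 4.7071 = (8.2929, 17.7071)

Rounded to 2 decimal places:

(8.29, 17.71)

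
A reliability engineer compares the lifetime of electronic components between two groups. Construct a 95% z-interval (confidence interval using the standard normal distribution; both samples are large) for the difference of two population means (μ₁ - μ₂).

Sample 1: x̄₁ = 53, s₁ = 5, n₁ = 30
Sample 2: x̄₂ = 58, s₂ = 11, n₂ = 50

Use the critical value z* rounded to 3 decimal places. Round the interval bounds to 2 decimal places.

Both samples are large (n₁ = 30 ≥ 30, n₂ = 50 ≥ 30), so a z-interval for the difference of means applies.

Point estimate: x̄₁ - x̄₂ = 53 - 58 = -5

Standard error: SE = √(s₁²/n₁ + s₂²/n₂)
= √(5²/30 + 11²/50)
= √(0.833333 + 2.420000)
= 1.803700

For 95% confidence, z* = 1.96 (from standard normal table)
Margin of error: E = z* × SE = 1.96 × 1.803700 = 3.5353

Z-interval: (x̄₁ - x̄₂) ± E = -5 ± 3.5353 = (-8.5353, -1.4647)

Rounded to 2 decimal places:

(-8.54, -1.46)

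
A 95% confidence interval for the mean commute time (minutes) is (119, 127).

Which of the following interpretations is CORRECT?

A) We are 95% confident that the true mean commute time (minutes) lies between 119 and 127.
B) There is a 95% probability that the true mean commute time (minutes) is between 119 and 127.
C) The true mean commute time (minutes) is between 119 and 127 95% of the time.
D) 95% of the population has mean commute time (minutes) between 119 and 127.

A confidence interval represents our confidence in the procedure, not a probability statement about the parameter.

Key concept: If we repeated this sampling process many times and computed a 95% CI each time, about 95% of those intervals would contain the true population parameter.

For this specific interval (119, 127):
- Midpoint (point estimate): 123
- Margin of error: 4

The correct interpretation is the one stating confidence that the true parameter lies in the interval — option A.

A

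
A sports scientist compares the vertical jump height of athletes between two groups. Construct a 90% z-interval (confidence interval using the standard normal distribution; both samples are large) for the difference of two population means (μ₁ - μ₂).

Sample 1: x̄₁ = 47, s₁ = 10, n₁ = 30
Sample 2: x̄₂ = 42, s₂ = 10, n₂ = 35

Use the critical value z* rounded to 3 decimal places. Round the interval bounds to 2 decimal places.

Both samples are large (n₁ = 30 ≥ 30, n₂ = 35 ≥ 30), so a z-interval for the difference of means applies.

Point estimate: x̄₁ - x̄₂ = 47 - 42 = 5

Standard error: SE = √(s₁²/n₁ + s₂²/n₂)
= √(10²/30 + 10²/35)
= √(3.333333 + 2.857143)
= 2.488067

For 90% confidence, z* = 1.645 (from standard normal table)
Margin of error: E = z* × SE = 1.645 × 2.488067 = 4.0929

Z-interval: (x̄₁ - x̄₂) ± E = 5 ± 4.0929 = (0.9071, 9.0929)

Rounded to 2 decimal places:

(0.91, 9.09)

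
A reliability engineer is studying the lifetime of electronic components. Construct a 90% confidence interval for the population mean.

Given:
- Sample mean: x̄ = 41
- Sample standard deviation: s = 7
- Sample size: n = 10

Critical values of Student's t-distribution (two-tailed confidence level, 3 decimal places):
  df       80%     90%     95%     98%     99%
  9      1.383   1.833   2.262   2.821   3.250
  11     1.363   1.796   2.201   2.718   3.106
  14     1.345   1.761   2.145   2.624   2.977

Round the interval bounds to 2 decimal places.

The population standard deviation σ is unknown (only the sample standard deviation s is given), so use a t-interval with df = n - 1 = 10 - 1 = 9.

For 90% confidence with df = 9, t* = 1.833 (from t-table)

Standard error: SE = s/√n = 7/√10 = 2.213594

Margin of error: E = t* × SE = 1.833 × 2.213594 = 4.0575

T-interval: x̄ ± E = 41 ± 4.0575 = (36.9425, 45.0575)

Rounded to 2 decimal places:

(36.94, 45.06)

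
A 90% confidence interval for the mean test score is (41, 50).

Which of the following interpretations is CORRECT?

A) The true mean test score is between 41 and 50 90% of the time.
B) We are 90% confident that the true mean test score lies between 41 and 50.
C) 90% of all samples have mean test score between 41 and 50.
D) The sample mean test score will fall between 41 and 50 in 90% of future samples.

A confidence interval represents our confidence in the procedure, not a probability statement about the parameter.

Key concept: If we repeated this sampling process many times and computed a 90% CI each time, about 90% of those intervals would contain the true population parameter.

For this specific interval (41, 50):
- Midpoint (point estimate): 45.5
- Margin of error: 4.5

The correct interpretation is the one stating confidence that the true parameter lies in the interval — option B.

B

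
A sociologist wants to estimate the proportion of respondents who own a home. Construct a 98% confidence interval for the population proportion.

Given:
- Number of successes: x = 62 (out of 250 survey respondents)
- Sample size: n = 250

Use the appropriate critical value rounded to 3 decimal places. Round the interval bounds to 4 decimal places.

Sample proportion: p̂ = 62/250 = 0.248000

Check conditions for normal approximation:
  np̂ = 62 ≥ 10 ✓
  n(1-p̂) = 188 ≥ 10 ✓

The sample is large enough, so use a z-interval (normal approximation) for the proportion.

For 98% confidence, z* = 2.326 (from standard normal table)

Standard error: SE = √(p̂(1-p̂)/n) = √(0.248000×0.752000/250) = 0.02731271

Margin of error: E = z* × SE = 2.326 × 0.02731271 = 0.063529

Z-interval: p̂ ± E = 0.248000 ± 0.063529 = (0.184471, 0.311529)

Rounded to 4 decimal places:

(0.1845, 0.3115)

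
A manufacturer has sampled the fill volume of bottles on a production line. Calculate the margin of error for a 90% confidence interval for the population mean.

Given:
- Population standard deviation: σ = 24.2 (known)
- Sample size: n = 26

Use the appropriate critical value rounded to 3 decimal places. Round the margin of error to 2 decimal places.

The population standard deviation σ is known, so use the z-interval margin of error formula.

For 90% confidence, z* = 1.645 (from standard normal table)

Margin of error formula for z-interval: E = z* × σ/√n

E = 1.645 × 24.2/√26
  = 1.645 × 4.746010
  = 7.8072

Rounded to 2 decimal places:

7.81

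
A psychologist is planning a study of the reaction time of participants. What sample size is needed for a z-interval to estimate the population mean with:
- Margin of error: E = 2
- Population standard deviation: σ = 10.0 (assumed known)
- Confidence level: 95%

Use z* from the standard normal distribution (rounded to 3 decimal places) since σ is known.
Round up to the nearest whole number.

Using z* since population σ is known (z-interval formula).

For 95% confidence, z* = 1.96 (from standard normal table)

Sample size formula for z-interval: n = (z*σ/E)²

n = (1.96 × 10.0 / 2)²
  = (9.800000)²
  = 96.0400

Round up to the nearest whole number: n = 97

97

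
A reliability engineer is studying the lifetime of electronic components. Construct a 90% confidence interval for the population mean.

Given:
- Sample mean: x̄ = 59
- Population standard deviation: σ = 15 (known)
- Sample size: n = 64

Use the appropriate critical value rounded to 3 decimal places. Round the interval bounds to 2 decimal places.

The population standard deviation σ is known, so use a z-interval (standard normal critical value).

For 90% confidence, z* = 1.645 (from standard normal table)

Standard error: SE = σ/√n = 15/√64 = 1.875000

Margin of error: E = z* × SE = 1.645 × 1.875000 = 3.0844

Z-interval: x̄ ± E = 59 ± 3.0844 = (55.9156, 62.0844)

Rounded to 2 decimal places:

(55.92, 62.08)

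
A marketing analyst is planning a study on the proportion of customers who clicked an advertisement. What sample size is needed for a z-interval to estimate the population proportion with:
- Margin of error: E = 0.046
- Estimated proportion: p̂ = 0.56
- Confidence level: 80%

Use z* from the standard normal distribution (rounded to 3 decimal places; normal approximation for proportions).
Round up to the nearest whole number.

Using z* for proportion z-interval (normal approximation).

For 80% confidence, z* = 1.282 (from standard normal table)

Sample size formula for proportion z-interval: n = z*²p̂(1-p̂)/E²

n = 1.282² × 0.56 × 0.44 / 0.046²
  = 1.643524 × 0.2464 / 0.002116
  = 191.3820

Round up to the nearest whole number: n = 192

192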